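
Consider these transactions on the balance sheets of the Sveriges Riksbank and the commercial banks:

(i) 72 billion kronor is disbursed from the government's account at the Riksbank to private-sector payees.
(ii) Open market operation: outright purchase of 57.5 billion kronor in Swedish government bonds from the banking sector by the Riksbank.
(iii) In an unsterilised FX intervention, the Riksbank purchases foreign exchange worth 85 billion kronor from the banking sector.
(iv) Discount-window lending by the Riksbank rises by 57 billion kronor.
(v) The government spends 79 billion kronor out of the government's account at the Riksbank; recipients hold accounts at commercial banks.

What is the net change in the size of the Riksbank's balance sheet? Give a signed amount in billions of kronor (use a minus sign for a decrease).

+199.5 billion

Government spending 72 billion kronor: only the composition of liabilities changes → 0.
OMO purchase (from banks) 57.5 billion kronor: a Riksbank asset is acquired → +57.5B.
FX purchase 85 billion kronor: a Riksbank asset is acquired → +85B.
Discount-window loan 57 billion kronor: a Riksbank asset is acquired → +57B.
Government spending 79 billion kronor: only the composition of liabilities changes → 0.
Net: 0 + 57.5 + 85 + 57 + 0 = +199.5 billion.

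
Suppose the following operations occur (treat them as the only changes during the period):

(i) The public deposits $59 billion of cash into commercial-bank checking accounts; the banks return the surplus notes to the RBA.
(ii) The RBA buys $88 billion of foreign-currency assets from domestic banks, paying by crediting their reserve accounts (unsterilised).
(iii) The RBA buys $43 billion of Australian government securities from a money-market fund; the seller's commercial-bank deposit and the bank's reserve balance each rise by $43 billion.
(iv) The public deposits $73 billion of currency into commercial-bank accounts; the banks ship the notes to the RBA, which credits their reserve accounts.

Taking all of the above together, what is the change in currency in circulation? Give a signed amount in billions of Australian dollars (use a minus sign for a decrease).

Currency deposit $59 billion: notes return to the central bank → −$59B.
FX purchase $88 billion: no currency enters or leaves circulation → 0.
Asset purchase (from non-banks) $43 billion: no currency enters or leaves circulation → 0.
Currency deposit $73 billion: notes return to the central bank → −$73B.
Net: −59 + 0 + 0 − 73 = -$132 billion.

-$132 billion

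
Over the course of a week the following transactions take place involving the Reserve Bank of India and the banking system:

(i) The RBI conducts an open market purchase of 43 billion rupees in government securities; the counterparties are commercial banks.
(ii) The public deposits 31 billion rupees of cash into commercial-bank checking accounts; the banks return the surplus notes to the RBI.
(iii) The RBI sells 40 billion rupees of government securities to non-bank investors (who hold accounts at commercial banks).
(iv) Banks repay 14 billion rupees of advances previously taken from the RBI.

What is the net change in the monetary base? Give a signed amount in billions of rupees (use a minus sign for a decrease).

OMO purchase (from banks) 43 billion rupees: RBI balance sheet expands → +43B.
Currency deposit 31 billion rupees: just a shift between currency and reserves — both are base money → 0.
Asset sale (to non-banks) 40 billion rupees: RBI balance sheet contracts → −40B.
Discount-window repayment 14 billion rupees: RBI balance sheet contracts → −14B.
Net: 43 + 0 − 40 − 14 = -11 billion.

-11 billion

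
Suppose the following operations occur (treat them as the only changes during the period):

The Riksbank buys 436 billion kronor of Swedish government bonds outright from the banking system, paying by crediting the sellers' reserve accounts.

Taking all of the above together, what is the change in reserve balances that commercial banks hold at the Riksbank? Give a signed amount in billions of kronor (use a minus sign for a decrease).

OMO purchase (from banks) 436 billion kronor: the Riksbank pays by crediting reserve accounts → +436B.

+436 billion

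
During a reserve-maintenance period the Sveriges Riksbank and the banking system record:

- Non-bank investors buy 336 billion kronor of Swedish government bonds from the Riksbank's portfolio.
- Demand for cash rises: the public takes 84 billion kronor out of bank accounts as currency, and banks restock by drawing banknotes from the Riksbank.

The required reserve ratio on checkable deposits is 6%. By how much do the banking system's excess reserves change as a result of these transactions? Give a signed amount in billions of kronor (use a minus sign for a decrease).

Asset sale (to non-banks) 336 billion kronor: reserves −336B, deposits −336B.
Currency withdrawal 84 billion kronor: reserves −84B, deposits −84B.
Totals: Δreserves = −420B, Δdeposits = −420B.
Δrequired reserves = 6% × −420B = −25.2B.
Δexcess reserves = Δreserves − Δrequired = −420B − (−25.2B) = -394.8 billion.

-394.8 billion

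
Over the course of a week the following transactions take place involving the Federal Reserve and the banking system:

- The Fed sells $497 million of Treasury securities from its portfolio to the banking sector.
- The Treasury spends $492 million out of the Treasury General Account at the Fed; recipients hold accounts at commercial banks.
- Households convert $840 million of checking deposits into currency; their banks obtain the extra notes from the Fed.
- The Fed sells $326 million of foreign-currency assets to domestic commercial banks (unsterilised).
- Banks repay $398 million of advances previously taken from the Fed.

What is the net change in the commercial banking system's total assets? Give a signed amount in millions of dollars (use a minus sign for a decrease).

-$746 million

Fed balance sheet:
  Assets:      Securities −$497M, Loans to banks −$398M, Foreign assets −$326M
  Liabilities: Bank reserves −$1569M, Currency in circulation +$840M, Government deposits −$492M
Commercial banking system:
  Assets:      Reserves at CB −$1569M, Securities +$497M, Foreign assets +$326M
  Liabilities: Checkable deposits −$348M, Borrowings from CB −$398M
Change in total bank assets = -$746 million.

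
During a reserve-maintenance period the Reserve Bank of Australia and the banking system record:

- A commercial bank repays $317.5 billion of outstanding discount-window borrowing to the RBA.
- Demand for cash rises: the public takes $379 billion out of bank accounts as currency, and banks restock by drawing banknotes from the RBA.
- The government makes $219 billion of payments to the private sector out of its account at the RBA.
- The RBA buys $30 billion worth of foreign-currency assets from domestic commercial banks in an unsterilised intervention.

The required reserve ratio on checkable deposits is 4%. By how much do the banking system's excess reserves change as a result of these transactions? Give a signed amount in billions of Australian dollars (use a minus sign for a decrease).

-$441.1 billion

Discount-window repayment $317.5 billion: reserves −$317.5B, deposits 0.
Currency withdrawal $379 billion: reserves −$379B, deposits −$379B.
Government spending $219 billion: reserves +$219B, deposits +$219B.
FX purchase $30 billion: reserves +$30B, deposits 0.
Totals: Δreserves = −$447.5B, Δdeposits = −$160B.
Δrequired reserves = 4% × −$160B = −$6.4B.
Δexcess reserves = Δreserves − Δrequired = −$447.5B − (−$6.4B) = -$441.1 billion.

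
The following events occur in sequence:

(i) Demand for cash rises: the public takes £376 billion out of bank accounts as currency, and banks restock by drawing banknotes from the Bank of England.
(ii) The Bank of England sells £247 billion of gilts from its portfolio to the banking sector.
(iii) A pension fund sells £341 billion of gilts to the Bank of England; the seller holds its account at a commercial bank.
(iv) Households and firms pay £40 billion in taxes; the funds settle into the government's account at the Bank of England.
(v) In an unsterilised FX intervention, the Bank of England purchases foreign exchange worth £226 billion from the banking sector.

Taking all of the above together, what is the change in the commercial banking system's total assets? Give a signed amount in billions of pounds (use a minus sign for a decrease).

-£75 billion

Currency withdrawal £376 billion: bank balance sheets shrink → −£376B.
OMO sale (to banks) £247 billion: just an asset swap on bank balance sheets → 0.
Asset purchase (from non-banks) £341 billion: bank balance sheets expand → +£341B.
Government account inflow £40 billion: bank balance sheets shrink → −£40B.
FX purchase £226 billion: just an asset swap on bank balance sheets → 0.
Net: −376 + 0 + 341 − 40 + 0 = -£75 billion.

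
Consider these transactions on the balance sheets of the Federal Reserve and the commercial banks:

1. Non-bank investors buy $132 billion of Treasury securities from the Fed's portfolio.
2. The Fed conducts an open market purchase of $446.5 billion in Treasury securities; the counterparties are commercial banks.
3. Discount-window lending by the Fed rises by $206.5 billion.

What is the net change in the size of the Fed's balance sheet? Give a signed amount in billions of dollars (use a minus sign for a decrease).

+$521 billion

Asset sale (to non-banks) $132 billion: a Fed asset is shed → −$132B.
OMO purchase (from banks) $446.5 billion: a Fed asset is acquired → +$446.5B.
Discount-window loan $206.5 billion: a Fed asset is acquired → +$206.5B.
Net: −132 + 446.5 + 206.5 = +$521 billion.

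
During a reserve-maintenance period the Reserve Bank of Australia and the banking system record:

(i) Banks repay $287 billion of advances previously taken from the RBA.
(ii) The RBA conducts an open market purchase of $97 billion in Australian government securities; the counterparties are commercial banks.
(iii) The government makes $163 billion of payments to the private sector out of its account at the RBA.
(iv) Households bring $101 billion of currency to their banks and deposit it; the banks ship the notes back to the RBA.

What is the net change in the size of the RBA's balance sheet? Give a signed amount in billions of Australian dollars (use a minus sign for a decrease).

-$190 billion

Discount-window repayment $287 billion: an RBA asset is shed → −$287B.
OMO purchase (from banks) $97 billion: an RBA asset is acquired → +$97B.
Government spending $163 billion: only the composition of liabilities changes → 0.
Currency deposit $101 billion: only the composition of liabilities changes → 0.
Net: −287 + 97 + 0 + 0 = -$190 billion.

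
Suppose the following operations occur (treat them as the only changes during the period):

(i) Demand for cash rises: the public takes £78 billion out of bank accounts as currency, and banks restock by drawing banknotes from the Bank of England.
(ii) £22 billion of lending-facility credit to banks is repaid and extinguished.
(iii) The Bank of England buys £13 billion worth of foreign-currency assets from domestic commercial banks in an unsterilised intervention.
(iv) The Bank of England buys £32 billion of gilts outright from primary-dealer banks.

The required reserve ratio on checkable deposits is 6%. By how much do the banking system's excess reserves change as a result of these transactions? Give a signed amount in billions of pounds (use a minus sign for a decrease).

-£50.32 billion

Currency withdrawal £78 billion: reserves −£78B, deposits −£78B.
Discount-window repayment £22 billion: reserves −£22B, deposits 0.
FX purchase £13 billion: reserves +£13B, deposits 0.
OMO purchase (from banks) £32 billion: reserves +£32B, deposits 0.
Totals: Δreserves = −£55B, Δdeposits = −£78B.
Δrequired reserves = 6% × −£78B = −£4.68B.
Δexcess reserves = Δreserves − Δrequired = −£55B − (−£4.68B) = -£50.32 billion.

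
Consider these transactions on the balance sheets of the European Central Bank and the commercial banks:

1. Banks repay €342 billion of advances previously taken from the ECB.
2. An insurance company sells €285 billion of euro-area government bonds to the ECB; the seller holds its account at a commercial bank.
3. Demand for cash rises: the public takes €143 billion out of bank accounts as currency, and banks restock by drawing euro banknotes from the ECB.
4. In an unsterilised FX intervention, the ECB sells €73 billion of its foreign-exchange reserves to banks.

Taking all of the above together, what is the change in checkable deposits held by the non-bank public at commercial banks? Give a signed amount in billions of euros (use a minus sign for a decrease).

+€142 billion

ECB balance sheet:
  Assets:      Securities +€285B, Loans to banks −€342B, Foreign assets −€73B
  Liabilities: Bank reserves −€273B, Currency in circulation +€143B
Commercial banking system:
  Assets:      Reserves at CB −€273B, Foreign assets +€73B
  Liabilities: Checkable deposits +€142B, Borrowings from CB −€342B
So the change in checkable deposits held by the non-bank public at commercial banks is +€142 billion.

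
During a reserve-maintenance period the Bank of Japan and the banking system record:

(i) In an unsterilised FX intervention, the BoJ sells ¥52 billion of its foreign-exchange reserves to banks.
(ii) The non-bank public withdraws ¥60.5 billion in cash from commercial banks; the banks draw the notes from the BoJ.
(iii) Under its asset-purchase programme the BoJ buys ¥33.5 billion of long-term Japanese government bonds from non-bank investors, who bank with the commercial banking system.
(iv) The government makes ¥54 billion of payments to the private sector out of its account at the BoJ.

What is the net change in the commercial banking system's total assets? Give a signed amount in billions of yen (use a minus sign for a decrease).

+¥27 billion

FX sale ¥52 billion: just an asset swap on bank balance sheets → 0.
Currency withdrawal ¥60.5 billion: bank balance sheets shrink → −¥60.5B.
Asset purchase (from non-banks) ¥33.5 billion: bank balance sheets expand → +¥33.5B.
Government spending ¥54 billion: bank balance sheets expand → +¥54B.
Net: 0 − 60.5 + 33.5 + 54 = +¥27 billion.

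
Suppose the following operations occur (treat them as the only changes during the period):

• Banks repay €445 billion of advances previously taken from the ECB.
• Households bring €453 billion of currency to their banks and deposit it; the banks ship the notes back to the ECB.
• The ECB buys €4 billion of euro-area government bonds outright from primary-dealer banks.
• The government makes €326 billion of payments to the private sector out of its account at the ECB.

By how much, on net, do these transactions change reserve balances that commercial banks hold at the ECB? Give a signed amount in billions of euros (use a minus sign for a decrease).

+€338 billion

Discount-window repayment €445 billion: repayment is debited from reserves → −€445B.
Currency deposit €453 billion: returned notes are swapped for reserve credit → +€453B.
OMO purchase (from banks) €4 billion: the ECB pays by crediting reserve accounts → +€4B.
Government spending €326 billion: government payments flow into bank reserve accounts → +€326B.
Net: −445 + 453 + 4 + 326 = +€338 billion.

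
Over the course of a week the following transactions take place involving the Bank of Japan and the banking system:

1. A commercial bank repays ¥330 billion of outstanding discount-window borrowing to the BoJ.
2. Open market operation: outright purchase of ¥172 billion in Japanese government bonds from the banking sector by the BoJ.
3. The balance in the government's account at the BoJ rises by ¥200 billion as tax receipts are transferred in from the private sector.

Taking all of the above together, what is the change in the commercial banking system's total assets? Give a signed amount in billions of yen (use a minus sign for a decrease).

-¥530 billion

BoJ balance sheet:
  Assets:      Securities +¥172B, Loans to banks −¥330B
  Liabilities: Bank reserves −¥358B, Government deposits +¥200B
Commercial banking system:
  Assets:      Reserves at CB −¥358B, Securities −¥172B
  Liabilities: Checkable deposits −¥200B, Borrowings from CB −¥330B
Change in total bank assets = -¥530 billion.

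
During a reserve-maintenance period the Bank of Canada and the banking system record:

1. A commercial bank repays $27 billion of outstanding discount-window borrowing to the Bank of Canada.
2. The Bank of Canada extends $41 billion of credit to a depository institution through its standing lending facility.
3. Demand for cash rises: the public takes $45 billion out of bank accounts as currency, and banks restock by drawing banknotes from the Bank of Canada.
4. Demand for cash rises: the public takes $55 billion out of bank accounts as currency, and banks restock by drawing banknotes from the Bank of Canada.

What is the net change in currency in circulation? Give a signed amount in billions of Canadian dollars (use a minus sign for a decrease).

Discount-window repayment $27 billion: no currency enters or leaves circulation → 0.
Discount-window loan $41 billion: no currency enters or leaves circulation → 0.
Currency withdrawal $45 billion: notes leave the central bank → +$45B.
Currency withdrawal $55 billion: notes leave the central bank → +$55B.
Net: 0 + 0 + 45 + 55 = +$100 billion.

+$100 billion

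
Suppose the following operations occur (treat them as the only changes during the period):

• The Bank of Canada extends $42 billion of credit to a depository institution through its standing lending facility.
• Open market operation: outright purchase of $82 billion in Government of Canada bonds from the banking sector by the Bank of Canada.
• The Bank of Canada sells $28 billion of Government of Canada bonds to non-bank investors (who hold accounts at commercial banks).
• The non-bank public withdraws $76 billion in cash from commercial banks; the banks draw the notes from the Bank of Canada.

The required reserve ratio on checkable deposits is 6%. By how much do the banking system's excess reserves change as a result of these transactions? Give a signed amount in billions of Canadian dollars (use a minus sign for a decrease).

Discount-window loan $42 billion: reserves +$42B, deposits 0.
OMO purchase (from banks) $82 billion: reserves +$82B, deposits 0.
Asset sale (to non-banks) $28 billion: reserves −$28B, deposits −$28B.
Currency withdrawal $76 billion: reserves −$76B, deposits −$76B.
Totals: Δreserves = +$20B, Δdeposits = −$104B.
Δrequired reserves = 6% × −$104B = −$6.24B.
Δexcess reserves = Δreserves − Δrequired = +$20B − (−$6.24B) = +$26.24 billion.

+$26.24 billion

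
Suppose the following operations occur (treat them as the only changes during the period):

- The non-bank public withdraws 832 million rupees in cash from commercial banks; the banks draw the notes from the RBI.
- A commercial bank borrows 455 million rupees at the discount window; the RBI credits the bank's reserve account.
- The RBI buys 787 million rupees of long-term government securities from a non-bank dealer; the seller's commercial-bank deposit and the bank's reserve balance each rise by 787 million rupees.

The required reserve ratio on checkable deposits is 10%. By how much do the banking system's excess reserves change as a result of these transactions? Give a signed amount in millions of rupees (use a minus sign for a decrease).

+414.5 million

Currency withdrawal 832 million rupees: reserves −832M, deposits −832M.
Discount-window loan 455 million rupees: reserves +455M, deposits 0.
Asset purchase (from non-banks) 787 million rupees: reserves +787M, deposits +787M.
Totals: Δreserves = +410M, Δdeposits = −45M.
Δrequired reserves = 10% × −45M = −4.5M.
Δexcess reserves = Δreserves − Δrequired = +410M − (−4.5M) = +414.5 million.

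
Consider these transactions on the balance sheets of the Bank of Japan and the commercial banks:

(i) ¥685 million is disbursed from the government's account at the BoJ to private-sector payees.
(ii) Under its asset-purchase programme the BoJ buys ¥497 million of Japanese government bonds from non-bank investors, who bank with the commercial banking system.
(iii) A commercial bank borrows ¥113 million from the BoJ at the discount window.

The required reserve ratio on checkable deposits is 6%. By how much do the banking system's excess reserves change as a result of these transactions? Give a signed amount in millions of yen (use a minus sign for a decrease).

+¥1224.08 million

Government spending ¥685 million: reserves +¥685M, deposits +¥685M.
Asset purchase (from non-banks) ¥497 million: reserves +¥497M, deposits +¥497M.
Discount-window loan ¥113 million: reserves +¥113M, deposits 0.
Totals: Δreserves = +¥1295M, Δdeposits = +¥1182M.
Δrequired reserves = 6% × +¥1182M = +¥70.92M.
Δexcess reserves = Δreserves − Δrequired = +¥1295M − (+¥70.92M) = +¥1224.08 million.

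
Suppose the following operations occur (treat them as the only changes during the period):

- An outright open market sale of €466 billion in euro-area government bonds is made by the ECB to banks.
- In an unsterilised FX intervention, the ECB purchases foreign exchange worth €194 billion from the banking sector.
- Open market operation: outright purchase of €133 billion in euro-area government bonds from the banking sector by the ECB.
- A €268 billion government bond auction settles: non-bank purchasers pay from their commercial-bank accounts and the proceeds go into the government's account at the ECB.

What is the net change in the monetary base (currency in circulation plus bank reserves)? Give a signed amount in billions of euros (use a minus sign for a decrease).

OMO sale (to banks) €466 billion: ECB balance sheet contracts → −€466B.
FX purchase €194 billion: ECB balance sheet expands → +€194B.
OMO purchase (from banks) €133 billion: ECB balance sheet expands → +€133B.
Government account inflow €268 billion: reserves shift to a non-base liability → −€268B.
Net: −466 + 194 + 133 − 268 = -€407 billion.

-€407 billion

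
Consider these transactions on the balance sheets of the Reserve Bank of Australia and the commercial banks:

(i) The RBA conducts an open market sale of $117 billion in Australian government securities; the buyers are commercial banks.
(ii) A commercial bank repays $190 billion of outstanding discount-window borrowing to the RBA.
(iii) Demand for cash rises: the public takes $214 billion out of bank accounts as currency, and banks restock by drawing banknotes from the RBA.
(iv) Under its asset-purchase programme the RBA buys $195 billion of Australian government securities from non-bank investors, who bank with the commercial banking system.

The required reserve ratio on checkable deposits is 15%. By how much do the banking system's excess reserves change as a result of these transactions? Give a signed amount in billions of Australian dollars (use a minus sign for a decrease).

-$323.15 billion

OMO sale (to banks) $117 billion: reserves −$117B, deposits 0.
Discount-window repayment $190 billion: reserves −$190B, deposits 0.
Currency withdrawal $214 billion: reserves −$214B, deposits −$214B.
Asset purchase (from non-banks) $195 billion: reserves +$195B, deposits +$195B.
Totals: Δreserves = −$326B, Δdeposits = −$19B.
Δrequired reserves = 15% × −$19B = −$2.85B.
Δexcess reserves = Δreserves − Δrequired = −$326B − (−$2.85B) = -$323.15 billion.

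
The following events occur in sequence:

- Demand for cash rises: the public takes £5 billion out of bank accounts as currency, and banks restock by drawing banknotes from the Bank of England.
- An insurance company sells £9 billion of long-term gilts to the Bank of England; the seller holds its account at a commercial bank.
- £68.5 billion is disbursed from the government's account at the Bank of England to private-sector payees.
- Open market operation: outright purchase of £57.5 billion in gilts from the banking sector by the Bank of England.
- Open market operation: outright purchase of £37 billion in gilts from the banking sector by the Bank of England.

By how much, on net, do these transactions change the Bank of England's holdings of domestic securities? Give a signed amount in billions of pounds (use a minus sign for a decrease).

Bank of England balance sheet:
  Assets:      Securities +£103.5B
  Liabilities: Bank reserves +£167B, Currency in circulation +£5B, Government deposits −£68.5B
So the change in the Bank of England's holdings of domestic securities is +£103.5 billion.

+£103.5 billion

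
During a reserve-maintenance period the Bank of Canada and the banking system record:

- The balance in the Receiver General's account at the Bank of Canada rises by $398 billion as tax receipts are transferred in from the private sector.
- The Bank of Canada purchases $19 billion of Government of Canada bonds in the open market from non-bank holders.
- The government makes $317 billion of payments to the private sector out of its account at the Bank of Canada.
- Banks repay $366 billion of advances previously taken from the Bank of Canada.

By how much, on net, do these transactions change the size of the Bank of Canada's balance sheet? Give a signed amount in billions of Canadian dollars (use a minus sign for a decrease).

-$347 billion

Government account inflow $398 billion: only the composition of liabilities changes → 0.
Asset purchase (from non-banks) $19 billion: a Bank of Canada asset is acquired → +$19B.
Government spending $317 billion: only the composition of liabilities changes → 0.
Discount-window repayment $366 billion: a Bank of Canada asset is shed → −$366B.
Net: 0 + 19 + 0 − 366 = -$347 billion.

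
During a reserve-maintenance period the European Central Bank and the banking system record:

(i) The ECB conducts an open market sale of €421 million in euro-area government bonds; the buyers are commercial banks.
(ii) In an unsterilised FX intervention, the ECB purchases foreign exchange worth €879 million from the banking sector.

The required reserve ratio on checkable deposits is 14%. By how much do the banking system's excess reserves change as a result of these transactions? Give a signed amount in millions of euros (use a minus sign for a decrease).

OMO sale (to banks) €421 million: reserves −€421M, deposits 0.
FX purchase €879 million: reserves +€879M, deposits 0.
Totals: Δreserves = +€458M, Δdeposits = 0.
Δrequired reserves = 14% × 0 = 0.
Δexcess reserves = Δreserves − Δrequired = +€458M − (0) = +€458 million.

+€458 million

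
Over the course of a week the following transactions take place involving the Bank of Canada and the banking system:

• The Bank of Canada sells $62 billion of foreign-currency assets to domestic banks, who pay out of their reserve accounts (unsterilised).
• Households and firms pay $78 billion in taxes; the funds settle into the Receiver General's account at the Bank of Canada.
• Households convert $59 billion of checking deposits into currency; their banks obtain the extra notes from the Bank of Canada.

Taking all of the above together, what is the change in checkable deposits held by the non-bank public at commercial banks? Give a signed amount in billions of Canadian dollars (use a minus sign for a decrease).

-$137 billion

FX sale $62 billion: the counterparty is a bank, so public deposits are unchanged → 0.
Government account inflow $78 billion: non-bank counterparties' bank balances fall → −$78B.
Currency withdrawal $59 billion: non-bank counterparties' bank balances fall → −$59B.
Net: 0 − 78 − 59 = -$137 billion.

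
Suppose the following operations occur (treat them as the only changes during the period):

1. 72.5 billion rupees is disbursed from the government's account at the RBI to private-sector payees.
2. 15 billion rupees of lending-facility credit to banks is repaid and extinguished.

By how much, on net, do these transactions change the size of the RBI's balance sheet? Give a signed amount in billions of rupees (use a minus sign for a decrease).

-15 billion

RBI balance sheet:
  Assets:      Loans to banks −15B
  Liabilities: Bank reserves +57.5B, Government deposits −72.5B
Commercial banking system:
  Assets:      Reserves at CB +57.5B
  Liabilities: Checkable deposits +72.5B, Borrowings from CB −15B
Change in total RBI assets = -15 billion.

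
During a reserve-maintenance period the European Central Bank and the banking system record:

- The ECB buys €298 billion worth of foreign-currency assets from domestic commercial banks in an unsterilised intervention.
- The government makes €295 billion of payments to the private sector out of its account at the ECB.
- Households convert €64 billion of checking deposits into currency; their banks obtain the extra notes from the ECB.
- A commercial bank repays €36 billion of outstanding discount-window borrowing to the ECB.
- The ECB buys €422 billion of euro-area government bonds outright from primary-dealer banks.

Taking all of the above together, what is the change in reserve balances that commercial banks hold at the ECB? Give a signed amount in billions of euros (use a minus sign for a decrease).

ECB balance sheet:
  Assets:      Securities +€422B, Loans to banks −€36B, Foreign assets +€298B
  Liabilities: Bank reserves +€915B, Currency in circulation +€64B, Government deposits −€295B
Commercial banking system:
  Assets:      Reserves at CB +€915B, Securities −€422B, Foreign assets −€298B
  Liabilities: Checkable deposits +€231B, Borrowings from CB −€36B
So the change in reserve balances that commercial banks hold at the ECB is +€915 billion.

+€915 billion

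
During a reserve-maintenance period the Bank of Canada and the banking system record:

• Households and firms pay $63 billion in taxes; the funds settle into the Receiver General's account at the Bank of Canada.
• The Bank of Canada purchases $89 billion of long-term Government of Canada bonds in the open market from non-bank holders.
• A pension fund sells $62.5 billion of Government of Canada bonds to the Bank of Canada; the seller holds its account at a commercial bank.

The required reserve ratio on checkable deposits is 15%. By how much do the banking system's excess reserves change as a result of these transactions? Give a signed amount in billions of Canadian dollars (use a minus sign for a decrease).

+$75.225 billion

Government account inflow $63 billion: reserves −$63B, deposits −$63B.
Asset purchase (from non-banks) $89 billion: reserves +$89B, deposits +$89B.
Asset purchase (from non-banks) $62.5 billion: reserves +$62.5B, deposits +$62.5B.
Totals: Δreserves = +$88.5B, Δdeposits = +$88.5B.
Δrequired reserves = 15% × +$88.5B = +$13.275B.
Δexcess reserves = Δreserves − Δrequired = +$88.5B − (+$13.275B) = +$75.225 billion.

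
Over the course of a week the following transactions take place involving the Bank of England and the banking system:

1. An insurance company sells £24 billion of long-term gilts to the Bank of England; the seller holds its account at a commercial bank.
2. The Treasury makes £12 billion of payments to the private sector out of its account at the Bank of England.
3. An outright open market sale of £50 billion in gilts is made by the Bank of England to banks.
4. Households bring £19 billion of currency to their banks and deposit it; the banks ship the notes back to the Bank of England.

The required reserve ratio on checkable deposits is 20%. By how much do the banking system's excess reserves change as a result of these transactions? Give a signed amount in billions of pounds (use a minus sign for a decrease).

-£6 billion

Asset purchase (from non-banks) £24 billion: reserves +£24B, deposits +£24B.
Government spending £12 billion: reserves +£12B, deposits +£12B.
OMO sale (to banks) £50 billion: reserves −£50B, deposits 0.
Currency deposit £19 billion: reserves +£19B, deposits +£19B.
Totals: Δreserves = +£5B, Δdeposits = +£55B.
Δrequired reserves = 20% × +£55B = +£11B.
Δexcess reserves = Δreserves − Δrequired = +£5B − (+£11B) = -£6 billion.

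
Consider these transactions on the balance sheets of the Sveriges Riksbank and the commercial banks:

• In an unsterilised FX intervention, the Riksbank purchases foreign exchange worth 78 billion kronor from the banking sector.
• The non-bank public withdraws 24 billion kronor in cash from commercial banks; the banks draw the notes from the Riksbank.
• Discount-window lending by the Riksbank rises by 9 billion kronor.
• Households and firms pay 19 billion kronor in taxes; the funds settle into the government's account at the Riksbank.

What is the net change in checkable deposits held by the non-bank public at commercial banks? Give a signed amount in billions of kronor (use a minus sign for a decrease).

-43 billion

FX purchase 78 billion kronor: the counterparty is a bank, so public deposits are unchanged → 0.
Currency withdrawal 24 billion kronor: non-bank counterparties' bank balances fall → −24B.
Discount-window loan 9 billion kronor: the counterparty is a bank, so public deposits are unchanged → 0.
Government account inflow 19 billion kronor: non-bank counterparties' bank balances fall → −19B.
Net: 0 − 24 + 0 − 19 = -43 billion.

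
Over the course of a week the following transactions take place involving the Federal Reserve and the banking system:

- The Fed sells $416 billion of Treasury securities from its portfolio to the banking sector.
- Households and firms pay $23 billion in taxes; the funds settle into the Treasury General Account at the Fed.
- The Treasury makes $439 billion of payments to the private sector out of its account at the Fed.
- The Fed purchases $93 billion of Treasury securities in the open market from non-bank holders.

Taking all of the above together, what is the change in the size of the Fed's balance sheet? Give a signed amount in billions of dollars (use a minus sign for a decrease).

-$323 billion

OMO sale (to banks) $416 billion: a Fed asset is shed → −$416B.
Government account inflow $23 billion: only the composition of liabilities changes → 0.
Government spending $439 billion: only the composition of liabilities changes → 0.
Asset purchase (from non-banks) $93 billion: a Fed asset is acquired → +$93B.
Net: −416 + 0 + 0 + 93 = -$323 billion.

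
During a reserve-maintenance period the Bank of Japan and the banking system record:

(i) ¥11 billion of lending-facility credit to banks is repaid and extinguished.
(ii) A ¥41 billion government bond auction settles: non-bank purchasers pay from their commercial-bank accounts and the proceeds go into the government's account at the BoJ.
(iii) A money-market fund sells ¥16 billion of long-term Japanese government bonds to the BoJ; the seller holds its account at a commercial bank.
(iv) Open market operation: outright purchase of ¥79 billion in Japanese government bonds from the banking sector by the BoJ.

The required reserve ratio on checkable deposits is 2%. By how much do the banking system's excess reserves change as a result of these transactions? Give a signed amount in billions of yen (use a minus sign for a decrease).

Discount-window repayment ¥11 billion: reserves −¥11B, deposits 0.
Government account inflow ¥41 billion: reserves −¥41B, deposits −¥41B.
Asset purchase (from non-banks) ¥16 billion: reserves +¥16B, deposits +¥16B.
OMO purchase (from banks) ¥79 billion: reserves +¥79B, deposits 0.
Totals: Δreserves = +¥43B, Δdeposits = −¥25B.
Δrequired reserves = 2% × −¥25B = −¥0.5B.
Δexcess reserves = Δreserves − Δrequired = +¥43B − (−¥0.5B) = +¥43.5 billion.

+¥43.5 billion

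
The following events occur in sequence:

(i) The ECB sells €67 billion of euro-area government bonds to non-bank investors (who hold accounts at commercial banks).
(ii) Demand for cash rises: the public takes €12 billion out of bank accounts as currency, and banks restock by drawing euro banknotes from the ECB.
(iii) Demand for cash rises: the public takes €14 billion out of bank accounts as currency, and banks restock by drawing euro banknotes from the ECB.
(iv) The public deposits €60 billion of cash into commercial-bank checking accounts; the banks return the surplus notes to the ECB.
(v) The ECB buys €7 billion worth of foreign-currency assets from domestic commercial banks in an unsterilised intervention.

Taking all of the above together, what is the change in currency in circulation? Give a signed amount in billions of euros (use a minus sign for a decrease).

Asset sale (to non-banks) €67 billion: no currency enters or leaves circulation → 0.
Currency withdrawal €12 billion: notes leave the central bank → +€12B.
Currency withdrawal €14 billion: notes leave the central bank → +€14B.
Currency deposit €60 billion: notes return to the central bank → −€60B.
FX purchase €7 billion: no currency enters or leaves circulation → 0.
Net: 0 + 12 + 14 − 60 + 0 = -€34 billion.

-€34 billion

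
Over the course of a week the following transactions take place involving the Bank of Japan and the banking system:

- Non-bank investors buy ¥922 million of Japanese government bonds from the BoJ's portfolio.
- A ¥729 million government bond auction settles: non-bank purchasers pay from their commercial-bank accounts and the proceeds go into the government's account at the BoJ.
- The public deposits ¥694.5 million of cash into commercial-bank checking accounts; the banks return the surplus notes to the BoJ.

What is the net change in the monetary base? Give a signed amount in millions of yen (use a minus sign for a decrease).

Asset sale (to non-banks) ¥922 million: BoJ balance sheet contracts → −¥922M.
Government account inflow ¥729 million: reserves shift to a non-base liability → −¥729M.
Currency deposit ¥694.5 million: just a shift between currency and reserves — both are base money → 0.
Net: −922 − 729 + 0 = -¥1651 million.

-¥1651 million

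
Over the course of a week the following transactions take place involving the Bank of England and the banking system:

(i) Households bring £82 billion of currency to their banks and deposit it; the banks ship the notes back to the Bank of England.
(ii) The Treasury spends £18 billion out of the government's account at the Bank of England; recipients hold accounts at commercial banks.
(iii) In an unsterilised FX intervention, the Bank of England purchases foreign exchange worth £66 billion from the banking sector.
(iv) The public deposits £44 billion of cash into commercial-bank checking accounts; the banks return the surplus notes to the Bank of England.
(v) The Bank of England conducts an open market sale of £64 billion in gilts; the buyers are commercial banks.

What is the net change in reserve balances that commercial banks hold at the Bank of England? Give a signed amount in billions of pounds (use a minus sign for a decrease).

Bank of England balance sheet:
  Assets:      Securities −£64B, Foreign assets +£66B
  Liabilities: Bank reserves +£146B, Currency in circulation −£126B, Government deposits −£18B
Commercial banking system:
  Assets:      Reserves at CB +£146B, Securities +£64B, Foreign assets −£66B
  Liabilities: Checkable deposits +£144B
So the change in reserve balances that commercial banks hold at the Bank of England is +£146 billion.

+£146 billion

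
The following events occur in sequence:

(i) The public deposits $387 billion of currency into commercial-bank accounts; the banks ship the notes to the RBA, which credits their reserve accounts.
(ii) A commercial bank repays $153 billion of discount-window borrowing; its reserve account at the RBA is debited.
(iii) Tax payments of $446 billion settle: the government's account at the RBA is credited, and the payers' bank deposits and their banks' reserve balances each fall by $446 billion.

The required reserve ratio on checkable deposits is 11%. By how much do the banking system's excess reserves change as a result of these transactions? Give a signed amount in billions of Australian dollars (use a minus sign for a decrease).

-$205.51 billion

Currency deposit $387 billion: reserves +$387B, deposits +$387B.
Discount-window repayment $153 billion: reserves −$153B, deposits 0.
Government account inflow $446 billion: reserves −$446B, deposits −$446B.
Totals: Δreserves = −$212B, Δdeposits = −$59B.
Δrequired reserves = 11% × −$59B = −$6.49B.
Δexcess reserves = Δreserves − Δrequired = −$212B − (−$6.49B) = -$205.51 billion.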